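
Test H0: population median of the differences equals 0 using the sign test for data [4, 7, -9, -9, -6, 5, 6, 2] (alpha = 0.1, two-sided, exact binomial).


Step 1: Discard zero differences. Original n = 8; n_eff = number of nonzero differences = 8.
Nonzero differences (with sign): +4, +7, -9, -9, -6, +5, +6, +2
Step 2: Count signs: positive = 5, negative = 3.
Step 3: Under H0: P(positive) = 0.5, so the number of positives S ~ Bin(8, 0.5).
Step 4: Two-sided exact p-value = sum of Bin(8,0.5) probabilities at or below the observed probability = 0.726562.
Step 5: alpha = 0.1. fail to reject H0.

n_eff = 8, pos = 5, neg = 3, p = 0.726562, fail to reject H0.


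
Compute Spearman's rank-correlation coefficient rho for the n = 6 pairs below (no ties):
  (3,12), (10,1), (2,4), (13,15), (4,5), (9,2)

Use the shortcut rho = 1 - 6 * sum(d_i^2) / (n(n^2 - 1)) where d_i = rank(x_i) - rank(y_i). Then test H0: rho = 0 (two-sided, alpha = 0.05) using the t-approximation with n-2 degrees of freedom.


Step 1: Rank x and y separately (midranks; no ties here).
rank(x): 3->2, 10->5, 2->1, 13->6, 4->3, 9->4
rank(y): 12->5, 1->1, 4->3, 15->6, 5->4, 2->2
Step 2: d_i = R_x(i) - R_y(i); compute d_i^2.
  (2-5)^2=9, (5-1)^2=16, (1-3)^2=4, (6-6)^2=0, (3-4)^2=1, (4-2)^2=4
sum(d^2) = 34.
Step 3: rho = 1 - 6*34 / (6*(6^2 - 1)) = 1 - 204/210 = 0.028571.
Step 4: Under H0, t = rho * sqrt((n-2)/(1-rho^2)) = 0.0572 ~ t(4).
Step 5: Two-sided p-value from the t-distribution with 4 df = 0.957155.
Step 6: alpha = 0.05. fail to reject H0.

rho = 0.0286, p = 0.957155, fail to reject H0 at alpha = 0.05.


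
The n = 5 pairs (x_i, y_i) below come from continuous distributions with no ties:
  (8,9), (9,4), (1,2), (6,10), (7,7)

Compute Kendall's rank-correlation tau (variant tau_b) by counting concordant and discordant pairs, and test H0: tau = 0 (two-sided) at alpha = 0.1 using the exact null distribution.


Step 1: Enumerate the 10 unordered pairs (i,j) with i<j and classify each by sign(x_j-x_i) * sign(y_j-y_i).
  (1,2):dx=+1,dy=-5->D; (1,3):dx=-7,dy=-7->C; (1,4):dx=-2,dy=+1->D; (1,5):dx=-1,dy=-2->C
  (2,3):dx=-8,dy=-2->C; (2,4):dx=-3,dy=+6->D; (2,5):dx=-2,dy=+3->D; (3,4):dx=+5,dy=+8->C
  (3,5):dx=+6,dy=+5->C; (4,5):dx=+1,dy=-3->D
Step 2: C = 5, D = 5, total pairs = 10.
Step 3: tau = (C - D)/(n(n-1)/2) = (5 - 5)/10 = 0.000000.
Step 4: Exact two-sided p-value (enumerate n! = 120 permutations of y under H0): p = 1.000000.
Step 5: alpha = 0.1. fail to reject H0.

tau_b = 0.0000 (C=5, D=5), p = 1.000000, fail to reject H0.


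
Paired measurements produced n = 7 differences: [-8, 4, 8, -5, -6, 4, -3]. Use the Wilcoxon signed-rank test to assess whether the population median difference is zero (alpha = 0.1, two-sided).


Step 1: Drop any zero differences (none here) and take |d_i|.
|d| = [8, 4, 8, 5, 6, 4, 3]
Step 2: Midrank |d_i| (ties get averaged ranks).
ranks: |8|->6.5, |4|->2.5, |8|->6.5, |5|->4, |6|->5, |4|->2.5, |3|->1
Step 3: Attach original signs; sum ranks with positive sign and with negative sign.
W+ = 2.5 + 6.5 + 2.5 = 11.5
W- = 6.5 + 4 + 5 + 1 = 16.5
(Check: W+ + W- = 28 should equal n(n+1)/2 = 28.)
Step 4: Test statistic W = min(W+, W-) = 11.5.
Step 5: Ties in |d|, so use the tie-corrected normal approximation.
        E[W] = n(n+1)/4 = 7*8/4 = 14.
        Tie groups: |d|=4 (t=2), |d|=8 (t=2); sum(t^3 - t) = 12.
        Var[W] = n(n+1)(2n+1)/24 - sum(t^3-t)/48 = 840/24 - 12/48 = 34.75.
        z = (W - E[W]) / sqrt(Var[W]) = (11.5 - 14) / 5.8949 = -0.4241.
        Two-sided p = 2*Phi(z) = 0.671497.
Step 6: alpha = 0.1. fail to reject H0.

W+ = 11.5, W- = 16.5, W = min = 11.5, p = 0.671497, fail to reject H0.


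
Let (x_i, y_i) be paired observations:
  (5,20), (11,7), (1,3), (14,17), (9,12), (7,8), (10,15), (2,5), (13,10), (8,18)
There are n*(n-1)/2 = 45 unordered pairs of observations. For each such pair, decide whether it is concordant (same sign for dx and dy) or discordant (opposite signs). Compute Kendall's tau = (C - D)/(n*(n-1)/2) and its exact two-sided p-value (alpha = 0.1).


Step 1: Enumerate the 45 unordered pairs (i,j) with i<j and classify each by sign(x_j-x_i) * sign(y_j-y_i).
  (1,2):dx=+6,dy=-13->D; (1,3):dx=-4,dy=-17->C; (1,4):dx=+9,dy=-3->D; (1,5):dx=+4,dy=-8->D
  (1,6):dx=+2,dy=-12->D; (1,7):dx=+5,dy=-5->D; (1,8):dx=-3,dy=-15->C; (1,9):dx=+8,dy=-10->D
  (1,10):dx=+3,dy=-2->D; (2,3):dx=-10,dy=-4->C; (2,4):dx=+3,dy=+10->C; (2,5):dx=-2,dy=+5->D
  (2,6):dx=-4,dy=+1->D; (2,7):dx=-1,dy=+8->D; (2,8):dx=-9,dy=-2->C; (2,9):dx=+2,dy=+3->C
  (2,10):dx=-3,dy=+11->D; (3,4):dx=+13,dy=+14->C; (3,5):dx=+8,dy=+9->C; (3,6):dx=+6,dy=+5->C
  (3,7):dx=+9,dy=+12->C; (3,8):dx=+1,dy=+2->C; (3,9):dx=+12,dy=+7->C; (3,10):dx=+7,dy=+15->C
  (4,5):dx=-5,dy=-5->C; (4,6):dx=-7,dy=-9->C; (4,7):dx=-4,dy=-2->C; (4,8):dx=-12,dy=-12->C
  (4,9):dx=-1,dy=-7->C; (4,10):dx=-6,dy=+1->D; (5,6):dx=-2,dy=-4->C; (5,7):dx=+1,dy=+3->C
  (5,8):dx=-7,dy=-7->C; (5,9):dx=+4,dy=-2->D; (5,10):dx=-1,dy=+6->D; (6,7):dx=+3,dy=+7->C
  (6,8):dx=-5,dy=-3->C; (6,9):dx=+6,dy=+2->C; (6,10):dx=+1,dy=+10->C; (7,8):dx=-8,dy=-10->C
  (7,9):dx=+3,dy=-5->D; (7,10):dx=-2,dy=+3->D; (8,9):dx=+11,dy=+5->C; (8,10):dx=+6,dy=+13->C
  (9,10):dx=-5,dy=+8->D
Step 2: C = 28, D = 17, total pairs = 45.
Step 3: tau = (C - D)/(n(n-1)/2) = (28 - 17)/45 = 0.244444.
Step 4: Exact two-sided p-value (enumerate n! = 3628800 permutations of y under H0): p = 0.380720.
Step 5: alpha = 0.1. fail to reject H0.

tau_b = 0.2444 (C=28, D=17), p = 0.380720, fail to reject H0.


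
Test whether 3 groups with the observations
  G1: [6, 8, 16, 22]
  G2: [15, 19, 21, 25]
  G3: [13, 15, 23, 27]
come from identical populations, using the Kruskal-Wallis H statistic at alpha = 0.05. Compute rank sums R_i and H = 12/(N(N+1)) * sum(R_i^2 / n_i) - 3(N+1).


Step 1: Combine all N = 12 observations and assign midranks.
sorted (value, group, rank): (6,G1,1), (8,G1,2), (13,G3,3), (15,G2,4.5), (15,G3,4.5), (16,G1,6), (19,G2,7), (21,G2,8), (22,G1,9), (23,G3,10), (25,G2,11), (27,G3,12)
Step 2: Sum ranks within each group.
R_1 = 18 (n_1 = 4)
R_2 = 30.5 (n_2 = 4)
R_3 = 29.5 (n_3 = 4)
Step 3: H = 12/(N(N+1)) * sum(R_i^2/n_i) - 3(N+1)
     = 12/(12*13) * (18^2/4 + 30.5^2/4 + 29.5^2/4) - 3*13
     = 0.076923 * 531.125 - 39
     = 1.855769.
Step 4: Ties present; correction factor C = 1 - 6/(12^3 - 12) = 0.996503. Corrected H = 1.855769 / 0.996503 = 1.862281.
Step 5: Under H0, H ~ chi^2(2); p-value = 0.394104.
Step 6: alpha = 0.05. fail to reject H0.

H = 1.8623, df = 2, p = 0.394104, fail to reject H0.


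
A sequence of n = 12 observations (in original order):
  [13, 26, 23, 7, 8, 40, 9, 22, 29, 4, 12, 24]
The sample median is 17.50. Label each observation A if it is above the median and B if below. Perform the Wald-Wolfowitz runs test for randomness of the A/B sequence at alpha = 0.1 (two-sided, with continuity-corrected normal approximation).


Step 1: Compute median = 17.50; label A = above, B = below.
Labels in order: BAABBABAABBA  (n_A = 6, n_B = 6)
Step 2: Count runs R = 8.
Step 3: Under H0 (random ordering), E[R] = 2*n_A*n_B/(n_A+n_B) + 1 = 2*6*6/12 + 1 = 7.0000.
        Var[R] = 2*n_A*n_B*(2*n_A*n_B - n_A - n_B) / ((n_A+n_B)^2 * (n_A+n_B-1)) = 4320/1584 = 2.7273.
        SD[R] = 1.6514.
Step 4: Continuity-corrected z = (R - 0.5 - E[R]) / SD[R] = (8 - 0.5 - 7.0000) / 1.6514 = 0.3028.
Step 5: Two-sided p-value via normal approximation = 2*(1 - Phi(|z|)) = 0.762069.
Step 6: alpha = 0.1. fail to reject H0.

R = 8, z = 0.3028, p = 0.762069, fail to reject H0.


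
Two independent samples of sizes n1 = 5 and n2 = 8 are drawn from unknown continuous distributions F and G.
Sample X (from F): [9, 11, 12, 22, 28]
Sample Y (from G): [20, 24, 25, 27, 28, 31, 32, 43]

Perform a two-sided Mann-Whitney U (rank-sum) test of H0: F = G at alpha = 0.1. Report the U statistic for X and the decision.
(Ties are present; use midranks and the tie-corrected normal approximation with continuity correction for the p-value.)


Step 1: Combine and sort all 13 observations; assign midranks.
sorted (value, group): (9,X), (11,X), (12,X), (20,Y), (22,X), (24,Y), (25,Y), (27,Y), (28,X), (28,Y), (31,Y), (32,Y), (43,Y)
ranks: 9->1, 11->2, 12->3, 20->4, 22->5, 24->6, 25->7, 27->8, 28->9.5, 28->9.5, 31->11, 32->12, 43->13
Step 2: Rank sum for X: R1 = 1 + 2 + 3 + 5 + 9.5 = 20.5.
Step 3: U_X = R1 - n1(n1+1)/2 = 20.5 - 5*6/2 = 20.5 - 15 = 5.5.
       U_Y = n1*n2 - U_X = 40 - 5.5 = 34.5.
Step 4: Ties are present, so use the tie-corrected normal approximation (with continuity correction) for the p-value.
Step 5: p-value = 0.040149; compare to alpha = 0.1. reject H0.

U_X = 5.5, p = 0.040149, reject H0 at alpha = 0.1.


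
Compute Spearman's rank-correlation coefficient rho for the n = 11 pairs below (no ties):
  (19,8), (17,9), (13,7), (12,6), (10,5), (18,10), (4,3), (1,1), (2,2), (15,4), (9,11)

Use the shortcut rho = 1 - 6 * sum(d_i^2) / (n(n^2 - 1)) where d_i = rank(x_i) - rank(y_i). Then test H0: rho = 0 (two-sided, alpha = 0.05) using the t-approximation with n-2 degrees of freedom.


Step 1: Rank x and y separately (midranks; no ties here).
rank(x): 19->11, 17->9, 13->7, 12->6, 10->5, 18->10, 4->3, 1->1, 2->2, 15->8, 9->4
rank(y): 8->8, 9->9, 7->7, 6->6, 5->5, 10->10, 3->3, 1->1, 2->2, 4->4, 11->11
Step 2: d_i = R_x(i) - R_y(i); compute d_i^2.
  (11-8)^2=9, (9-9)^2=0, (7-7)^2=0, (6-6)^2=0, (5-5)^2=0, (10-10)^2=0, (3-3)^2=0, (1-1)^2=0, (2-2)^2=0, (8-4)^2=16, (4-11)^2=49
sum(d^2) = 74.
Step 3: rho = 1 - 6*74 / (11*(11^2 - 1)) = 1 - 444/1320 = 0.663636.
Step 4: Under H0, t = rho * sqrt((n-2)/(1-rho^2)) = 2.6614 ~ t(9).
Step 5: Two-sided p-value from the t-distribution with 9 df = 0.025984.
Step 6: alpha = 0.05. reject H0.

rho = 0.6636, p = 0.025984, reject H0 at alpha = 0.05.


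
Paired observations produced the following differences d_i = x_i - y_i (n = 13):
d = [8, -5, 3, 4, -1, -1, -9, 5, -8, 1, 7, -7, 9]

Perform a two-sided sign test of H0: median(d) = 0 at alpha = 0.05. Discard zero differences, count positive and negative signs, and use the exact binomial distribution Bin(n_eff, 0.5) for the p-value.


Step 1: Discard zero differences. Original n = 13; n_eff = number of nonzero differences = 13.
Nonzero differences (with sign): +8, -5, +3, +4, -1, -1, -9, +5, -8, +1, +7, -7, +9
Step 2: Count signs: positive = 7, negative = 6.
Step 3: Under H0: P(positive) = 0.5, so the number of positives S ~ Bin(13, 0.5).
Step 4: Two-sided exact p-value = sum of Bin(13,0.5) probabilities at or below the observed probability = 1.000000.
Step 5: alpha = 0.05. fail to reject H0.

n_eff = 13, pos = 7, neg = 6, p = 1.000000, fail to reject H0.


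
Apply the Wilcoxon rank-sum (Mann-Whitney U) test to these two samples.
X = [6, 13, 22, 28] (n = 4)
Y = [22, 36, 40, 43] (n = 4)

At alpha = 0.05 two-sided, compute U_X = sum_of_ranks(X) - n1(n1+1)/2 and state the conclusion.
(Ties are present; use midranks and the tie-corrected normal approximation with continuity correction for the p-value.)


Step 1: Combine and sort all 8 observations; assign midranks.
sorted (value, group): (6,X), (13,X), (22,X), (22,Y), (28,X), (36,Y), (40,Y), (43,Y)
ranks: 6->1, 13->2, 22->3.5, 22->3.5, 28->5, 36->6, 40->7, 43->8
Step 2: Rank sum for X: R1 = 1 + 2 + 3.5 + 5 = 11.5.
Step 3: U_X = R1 - n1(n1+1)/2 = 11.5 - 4*5/2 = 11.5 - 10 = 1.5.
       U_Y = n1*n2 - U_X = 16 - 1.5 = 14.5.
Step 4: Ties are present, so use the tie-corrected normal approximation (with continuity correction) for the p-value.
Step 5: p-value = 0.081429; compare to alpha = 0.05. fail to reject H0.

U_X = 1.5, p = 0.081429, fail to reject H0 at alpha = 0.05.


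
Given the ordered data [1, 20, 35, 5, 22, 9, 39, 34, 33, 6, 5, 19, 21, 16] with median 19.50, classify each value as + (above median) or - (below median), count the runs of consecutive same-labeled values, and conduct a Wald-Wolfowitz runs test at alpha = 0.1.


Step 1: Compute median = 19.50; label A = above, B = below.
Labels in order: BAABABAAABBBAB  (n_A = 7, n_B = 7)
Step 2: Count runs R = 9.
Step 3: Under H0 (random ordering), E[R] = 2*n_A*n_B/(n_A+n_B) + 1 = 2*7*7/14 + 1 = 8.0000.
        Var[R] = 2*n_A*n_B*(2*n_A*n_B - n_A - n_B) / ((n_A+n_B)^2 * (n_A+n_B-1)) = 8232/2548 = 3.2308.
        SD[R] = 1.7974.
Step 4: Continuity-corrected z = (R - 0.5 - E[R]) / SD[R] = (9 - 0.5 - 8.0000) / 1.7974 = 0.2782.
Step 5: Two-sided p-value via normal approximation = 2*(1 - Phi(|z|)) = 0.780879.
Step 6: alpha = 0.1. fail to reject H0.

R = 9, z = 0.2782, p = 0.780879, fail to reject H0.


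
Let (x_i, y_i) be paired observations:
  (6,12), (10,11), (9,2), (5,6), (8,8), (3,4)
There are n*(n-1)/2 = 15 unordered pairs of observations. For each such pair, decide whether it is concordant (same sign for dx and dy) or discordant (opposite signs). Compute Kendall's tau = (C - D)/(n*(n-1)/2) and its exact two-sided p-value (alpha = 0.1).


Step 1: Enumerate the 15 unordered pairs (i,j) with i<j and classify each by sign(x_j-x_i) * sign(y_j-y_i).
  (1,2):dx=+4,dy=-1->D; (1,3):dx=+3,dy=-10->D; (1,4):dx=-1,dy=-6->C; (1,5):dx=+2,dy=-4->D
  (1,6):dx=-3,dy=-8->C; (2,3):dx=-1,dy=-9->C; (2,4):dx=-5,dy=-5->C; (2,5):dx=-2,dy=-3->C
  (2,6):dx=-7,dy=-7->C; (3,4):dx=-4,dy=+4->D; (3,5):dx=-1,dy=+6->D; (3,6):dx=-6,dy=+2->D
  (4,5):dx=+3,dy=+2->C; (4,6):dx=-2,dy=-2->C; (5,6):dx=-5,dy=-4->C
Step 2: C = 9, D = 6, total pairs = 15.
Step 3: tau = (C - D)/(n(n-1)/2) = (9 - 6)/15 = 0.200000.
Step 4: Exact two-sided p-value (enumerate n! = 720 permutations of y under H0): p = 0.719444.
Step 5: alpha = 0.1. fail to reject H0.

tau_b = 0.2000 (C=9, D=6), p = 0.719444, fail to reject H0.


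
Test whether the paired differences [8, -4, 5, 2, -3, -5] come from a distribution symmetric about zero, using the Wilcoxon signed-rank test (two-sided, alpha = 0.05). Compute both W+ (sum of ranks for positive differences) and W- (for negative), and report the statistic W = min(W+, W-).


Step 1: Drop any zero differences (none here) and take |d_i|.
|d| = [8, 4, 5, 2, 3, 5]
Step 2: Midrank |d_i| (ties get averaged ranks).
ranks: |8|->6, |4|->3, |5|->4.5, |2|->1, |3|->2, |5|->4.5
Step 3: Attach original signs; sum ranks with positive sign and with negative sign.
W+ = 6 + 4.5 + 1 = 11.5
W- = 3 + 2 + 4.5 = 9.5
(Check: W+ + W- = 21 should equal n(n+1)/2 = 21.)
Step 4: Test statistic W = min(W+, W-) = 9.5.
Step 5: Ties in |d|, so use the tie-corrected normal approximation.
        E[W] = n(n+1)/4 = 6*7/4 = 10.5.
        Tie groups: |d|=5 (t=2); sum(t^3 - t) = 6.
        Var[W] = n(n+1)(2n+1)/24 - sum(t^3-t)/48 = 546/24 - 6/48 = 22.625.
        z = (W - E[W]) / sqrt(Var[W]) = (9.5 - 10.5) / 4.7566 = -0.2102.
        Two-sided p = 2*Phi(z) = 0.833484.
Step 6: alpha = 0.05. fail to reject H0.

W+ = 11.5, W- = 9.5, W = min = 9.5, p = 0.833484, fail to reject H0.


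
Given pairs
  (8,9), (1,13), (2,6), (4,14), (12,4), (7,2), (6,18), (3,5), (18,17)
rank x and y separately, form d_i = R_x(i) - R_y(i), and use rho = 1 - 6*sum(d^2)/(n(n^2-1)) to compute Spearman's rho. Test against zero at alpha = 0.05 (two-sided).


Step 1: Rank x and y separately (midranks; no ties here).
rank(x): 8->7, 1->1, 2->2, 4->4, 12->8, 7->6, 6->5, 3->3, 18->9
rank(y): 9->5, 13->6, 6->4, 14->7, 4->2, 2->1, 18->9, 5->3, 17->8
Step 2: d_i = R_x(i) - R_y(i); compute d_i^2.
  (7-5)^2=4, (1-6)^2=25, (2-4)^2=4, (4-7)^2=9, (8-2)^2=36, (6-1)^2=25, (5-9)^2=16, (3-3)^2=0, (9-8)^2=1
sum(d^2) = 120.
Step 3: rho = 1 - 6*120 / (9*(9^2 - 1)) = 1 - 720/720 = 0.000000.
Step 4: Under H0, t = rho * sqrt((n-2)/(1-rho^2)) = 0.0000 ~ t(7).
Step 5: Two-sided p-value from the t-distribution with 7 df = 1.000000.
Step 6: alpha = 0.05. fail to reject H0.

rho = 0.0000, p = 1.000000, fail to reject H0 at alpha = 0.05.


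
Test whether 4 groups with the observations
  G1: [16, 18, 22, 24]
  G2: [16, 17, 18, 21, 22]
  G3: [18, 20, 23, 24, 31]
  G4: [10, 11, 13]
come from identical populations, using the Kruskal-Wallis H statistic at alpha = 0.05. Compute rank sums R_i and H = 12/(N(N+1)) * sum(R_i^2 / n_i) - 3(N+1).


Step 1: Combine all N = 17 observations and assign midranks.
sorted (value, group, rank): (10,G4,1), (11,G4,2), (13,G4,3), (16,G1,4.5), (16,G2,4.5), (17,G2,6), (18,G1,8), (18,G2,8), (18,G3,8), (20,G3,10), (21,G2,11), (22,G1,12.5), (22,G2,12.5), (23,G3,14), (24,G1,15.5), (24,G3,15.5), (31,G3,17)
Step 2: Sum ranks within each group.
R_1 = 40.5 (n_1 = 4)
R_2 = 42 (n_2 = 5)
R_3 = 64.5 (n_3 = 5)
R_4 = 6 (n_4 = 3)
Step 3: H = 12/(N(N+1)) * sum(R_i^2/n_i) - 3(N+1)
     = 12/(17*18) * (40.5^2/4 + 42^2/5 + 64.5^2/5 + 6^2/3) - 3*18
     = 0.039216 * 1606.91 - 54
     = 9.016176.
Step 4: Ties present; correction factor C = 1 - 42/(17^3 - 17) = 0.991422. Corrected H = 9.016176 / 0.991422 = 9.094190.
Step 5: Under H0, H ~ chi^2(3); p-value = 0.028064.
Step 6: alpha = 0.05. reject H0.

H = 9.0942, df = 3, p = 0.028064, reject H0.


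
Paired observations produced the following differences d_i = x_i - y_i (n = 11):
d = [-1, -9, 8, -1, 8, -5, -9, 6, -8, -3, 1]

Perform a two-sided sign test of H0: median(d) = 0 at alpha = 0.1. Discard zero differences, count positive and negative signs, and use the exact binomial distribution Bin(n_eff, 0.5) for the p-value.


Step 1: Discard zero differences. Original n = 11; n_eff = number of nonzero differences = 11.
Nonzero differences (with sign): -1, -9, +8, -1, +8, -5, -9, +6, -8, -3, +1
Step 2: Count signs: positive = 4, negative = 7.
Step 3: Under H0: P(positive) = 0.5, so the number of positives S ~ Bin(11, 0.5).
Step 4: Two-sided exact p-value = sum of Bin(11,0.5) probabilities at or below the observed probability = 0.548828.
Step 5: alpha = 0.1. fail to reject H0.

n_eff = 11, pos = 4, neg = 7, p = 0.548828, fail to reject H0.


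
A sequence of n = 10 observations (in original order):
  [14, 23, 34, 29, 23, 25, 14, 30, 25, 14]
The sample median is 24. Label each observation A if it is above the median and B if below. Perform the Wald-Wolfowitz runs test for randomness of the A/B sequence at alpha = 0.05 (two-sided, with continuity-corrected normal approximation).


Step 1: Compute median = 24; label A = above, B = below.
Labels in order: BBAABABAAB  (n_A = 5, n_B = 5)
Step 2: Count runs R = 7.
Step 3: Under H0 (random ordering), E[R] = 2*n_A*n_B/(n_A+n_B) + 1 = 2*5*5/10 + 1 = 6.0000.
        Var[R] = 2*n_A*n_B*(2*n_A*n_B - n_A - n_B) / ((n_A+n_B)^2 * (n_A+n_B-1)) = 2000/900 = 2.2222.
        SD[R] = 1.4907.
Step 4: Continuity-corrected z = (R - 0.5 - E[R]) / SD[R] = (7 - 0.5 - 6.0000) / 1.4907 = 0.3354.
Step 5: Two-sided p-value via normal approximation = 2*(1 - Phi(|z|)) = 0.737316.
Step 6: alpha = 0.05. fail to reject H0.

R = 7, z = 0.3354, p = 0.737316, fail to reject H0.


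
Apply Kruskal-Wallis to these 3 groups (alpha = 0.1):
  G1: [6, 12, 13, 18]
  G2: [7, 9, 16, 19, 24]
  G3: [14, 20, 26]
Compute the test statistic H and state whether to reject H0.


Step 1: Combine all N = 12 observations and assign midranks.
sorted (value, group, rank): (6,G1,1), (7,G2,2), (9,G2,3), (12,G1,4), (13,G1,5), (14,G3,6), (16,G2,7), (18,G1,8), (19,G2,9), (20,G3,10), (24,G2,11), (26,G3,12)
Step 2: Sum ranks within each group.
R_1 = 18 (n_1 = 4)
R_2 = 32 (n_2 = 5)
R_3 = 28 (n_3 = 3)
Step 3: H = 12/(N(N+1)) * sum(R_i^2/n_i) - 3(N+1)
     = 12/(12*13) * (18^2/4 + 32^2/5 + 28^2/3) - 3*13
     = 0.076923 * 547.133 - 39
     = 3.087179.
Step 4: No ties, so H is used without correction.
Step 5: Under H0, H ~ chi^2(2); p-value = 0.213613.
Step 6: alpha = 0.1. fail to reject H0.

H = 3.0872, df = 2, p = 0.213613, fail to reject H0.


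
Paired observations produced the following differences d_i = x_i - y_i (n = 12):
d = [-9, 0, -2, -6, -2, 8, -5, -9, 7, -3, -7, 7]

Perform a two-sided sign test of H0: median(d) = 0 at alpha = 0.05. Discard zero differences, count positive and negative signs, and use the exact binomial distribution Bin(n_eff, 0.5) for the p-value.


Step 1: Discard zero differences. Original n = 12; n_eff = number of nonzero differences = 11.
Nonzero differences (with sign): -9, -2, -6, -2, +8, -5, -9, +7, -3, -7, +7
Step 2: Count signs: positive = 3, negative = 8.
Step 3: Under H0: P(positive) = 0.5, so the number of positives S ~ Bin(11, 0.5).
Step 4: Two-sided exact p-value = sum of Bin(11,0.5) probabilities at or below the observed probability = 0.226562.
Step 5: alpha = 0.05. fail to reject H0.

n_eff = 11, pos = 3, neg = 8, p = 0.226562, fail to reject H0.


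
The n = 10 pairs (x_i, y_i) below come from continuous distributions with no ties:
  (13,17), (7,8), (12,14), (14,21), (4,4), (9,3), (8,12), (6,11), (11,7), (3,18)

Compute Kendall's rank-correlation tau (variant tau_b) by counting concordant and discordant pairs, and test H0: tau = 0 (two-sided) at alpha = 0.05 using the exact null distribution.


Step 1: Enumerate the 45 unordered pairs (i,j) with i<j and classify each by sign(x_j-x_i) * sign(y_j-y_i).
  (1,2):dx=-6,dy=-9->C; (1,3):dx=-1,dy=-3->C; (1,4):dx=+1,dy=+4->C; (1,5):dx=-9,dy=-13->C
  (1,6):dx=-4,dy=-14->C; (1,7):dx=-5,dy=-5->C; (1,8):dx=-7,dy=-6->C; (1,9):dx=-2,dy=-10->C
  (1,10):dx=-10,dy=+1->D; (2,3):dx=+5,dy=+6->C; (2,4):dx=+7,dy=+13->C; (2,5):dx=-3,dy=-4->C
  (2,6):dx=+2,dy=-5->D; (2,7):dx=+1,dy=+4->C; (2,8):dx=-1,dy=+3->D; (2,9):dx=+4,dy=-1->D
  (2,10):dx=-4,dy=+10->D; (3,4):dx=+2,dy=+7->C; (3,5):dx=-8,dy=-10->C; (3,6):dx=-3,dy=-11->C
  (3,7):dx=-4,dy=-2->C; (3,8):dx=-6,dy=-3->C; (3,9):dx=-1,dy=-7->C; (3,10):dx=-9,dy=+4->D
  (4,5):dx=-10,dy=-17->C; (4,6):dx=-5,dy=-18->C; (4,7):dx=-6,dy=-9->C; (4,8):dx=-8,dy=-10->C
  (4,9):dx=-3,dy=-14->C; (4,10):dx=-11,dy=-3->C; (5,6):dx=+5,dy=-1->D; (5,7):dx=+4,dy=+8->C
  (5,8):dx=+2,dy=+7->C; (5,9):dx=+7,dy=+3->C; (5,10):dx=-1,dy=+14->D; (6,7):dx=-1,dy=+9->D
  (6,8):dx=-3,dy=+8->D; (6,9):dx=+2,dy=+4->C; (6,10):dx=-6,dy=+15->D; (7,8):dx=-2,dy=-1->C
  (7,9):dx=+3,dy=-5->D; (7,10):dx=-5,dy=+6->D; (8,9):dx=+5,dy=-4->D; (8,10):dx=-3,dy=+7->D
  (9,10):dx=-8,dy=+11->D
Step 2: C = 29, D = 16, total pairs = 45.
Step 3: tau = (C - D)/(n(n-1)/2) = (29 - 16)/45 = 0.288889.
Step 4: Exact two-sided p-value (enumerate n! = 3628800 permutations of y under H0): p = 0.291248.
Step 5: alpha = 0.05. fail to reject H0.

tau_b = 0.2889 (C=29, D=16), p = 0.291248, fail to reject H0.


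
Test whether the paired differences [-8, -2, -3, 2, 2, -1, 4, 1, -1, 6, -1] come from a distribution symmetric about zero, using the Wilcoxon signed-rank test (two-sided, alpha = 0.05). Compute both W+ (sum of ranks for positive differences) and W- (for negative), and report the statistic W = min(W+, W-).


Step 1: Drop any zero differences (none here) and take |d_i|.
|d| = [8, 2, 3, 2, 2, 1, 4, 1, 1, 6, 1]
Step 2: Midrank |d_i| (ties get averaged ranks).
ranks: |8|->11, |2|->6, |3|->8, |2|->6, |2|->6, |1|->2.5, |4|->9, |1|->2.5, |1|->2.5, |6|->10, |1|->2.5
Step 3: Attach original signs; sum ranks with positive sign and with negative sign.
W+ = 6 + 6 + 9 + 2.5 + 10 = 33.5
W- = 11 + 6 + 8 + 2.5 + 2.5 + 2.5 = 32.5
(Check: W+ + W- = 66 should equal n(n+1)/2 = 66.)
Step 4: Test statistic W = min(W+, W-) = 32.5.
Step 5: Ties in |d|, so use the tie-corrected normal approximation.
        E[W] = n(n+1)/4 = 11*12/4 = 33.
        Tie groups: |d|=1 (t=4), |d|=2 (t=3); sum(t^3 - t) = 84.
        Var[W] = n(n+1)(2n+1)/24 - sum(t^3-t)/48 = 3036/24 - 84/48 = 124.75.
        z = (W - E[W]) / sqrt(Var[W]) = (32.5 - 33) / 11.1692 = -0.0448.
        Two-sided p = 2*Phi(z) = 0.964294.
Step 6: alpha = 0.05. fail to reject H0.

W+ = 33.5, W- = 32.5, W = min = 32.5, p = 0.964294, fail to reject H0.


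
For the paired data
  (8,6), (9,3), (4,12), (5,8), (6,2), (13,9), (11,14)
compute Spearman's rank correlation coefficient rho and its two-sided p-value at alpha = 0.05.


Step 1: Rank x and y separately (midranks; no ties here).
rank(x): 8->4, 9->5, 4->1, 5->2, 6->3, 13->7, 11->6
rank(y): 6->3, 3->2, 12->6, 8->4, 2->1, 9->5, 14->7
Step 2: d_i = R_x(i) - R_y(i); compute d_i^2.
  (4-3)^2=1, (5-2)^2=9, (1-6)^2=25, (2-4)^2=4, (3-1)^2=4, (7-5)^2=4, (6-7)^2=1
sum(d^2) = 48.
Step 3: rho = 1 - 6*48 / (7*(7^2 - 1)) = 1 - 288/336 = 0.142857.
Step 4: Under H0, t = rho * sqrt((n-2)/(1-rho^2)) = 0.3227 ~ t(5).
Step 5: Two-sided p-value from the t-distribution with 5 df = 0.759945.
Step 6: alpha = 0.05. fail to reject H0.

rho = 0.1429, p = 0.759945, fail to reject H0 at alpha = 0.05.


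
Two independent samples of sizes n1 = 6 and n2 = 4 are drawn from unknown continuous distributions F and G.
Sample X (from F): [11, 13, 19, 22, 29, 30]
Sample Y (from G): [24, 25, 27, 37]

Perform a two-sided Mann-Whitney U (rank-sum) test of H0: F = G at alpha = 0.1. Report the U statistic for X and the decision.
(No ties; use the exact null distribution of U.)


Step 1: Combine and sort all 10 observations; assign midranks.
sorted (value, group): (11,X), (13,X), (19,X), (22,X), (24,Y), (25,Y), (27,Y), (29,X), (30,X), (37,Y)
ranks: 11->1, 13->2, 19->3, 22->4, 24->5, 25->6, 27->7, 29->8, 30->9, 37->10
Step 2: Rank sum for X: R1 = 1 + 2 + 3 + 4 + 8 + 9 = 27.
Step 3: U_X = R1 - n1(n1+1)/2 = 27 - 6*7/2 = 27 - 21 = 6.
       U_Y = n1*n2 - U_X = 24 - 6 = 18.
Step 4: No ties, so the exact null distribution of U (based on enumerating the C(10,6) = 210 equally likely rank assignments) gives the two-sided p-value.
Step 5: p-value = 0.257143; compare to alpha = 0.1. fail to reject H0.

U_X = 6, p = 0.257143, fail to reject H0 at alpha = 0.1.


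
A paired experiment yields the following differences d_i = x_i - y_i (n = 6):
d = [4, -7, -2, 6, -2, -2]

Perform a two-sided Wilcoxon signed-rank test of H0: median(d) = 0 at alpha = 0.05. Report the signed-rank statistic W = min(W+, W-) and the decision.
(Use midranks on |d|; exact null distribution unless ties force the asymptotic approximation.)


Step 1: Drop any zero differences (none here) and take |d_i|.
|d| = [4, 7, 2, 6, 2, 2]
Step 2: Midrank |d_i| (ties get averaged ranks).
ranks: |4|->4, |7|->6, |2|->2, |6|->5, |2|->2, |2|->2
Step 3: Attach original signs; sum ranks with positive sign and with negative sign.
W+ = 4 + 5 = 9
W- = 6 + 2 + 2 + 2 = 12
(Check: W+ + W- = 21 should equal n(n+1)/2 = 21.)
Step 4: Test statistic W = min(W+, W-) = 9.
Step 5: Ties in |d|, so use the tie-corrected normal approximation.
        E[W] = n(n+1)/4 = 6*7/4 = 10.5.
        Tie groups: |d|=2 (t=3); sum(t^3 - t) = 24.
        Var[W] = n(n+1)(2n+1)/24 - sum(t^3-t)/48 = 546/24 - 24/48 = 22.25.
        z = (W - E[W]) / sqrt(Var[W]) = (9 - 10.5) / 4.7170 = -0.3180.
        Two-sided p = 2*Phi(z) = 0.750485.
Step 6: alpha = 0.05. fail to reject H0.

W+ = 9, W- = 12, W = min = 9, p = 0.750485, fail to reject H0.


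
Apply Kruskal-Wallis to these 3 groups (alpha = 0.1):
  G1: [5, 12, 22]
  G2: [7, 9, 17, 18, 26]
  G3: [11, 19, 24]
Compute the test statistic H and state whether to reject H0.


Step 1: Combine all N = 11 observations and assign midranks.
sorted (value, group, rank): (5,G1,1), (7,G2,2), (9,G2,3), (11,G3,4), (12,G1,5), (17,G2,6), (18,G2,7), (19,G3,8), (22,G1,9), (24,G3,10), (26,G2,11)
Step 2: Sum ranks within each group.
R_1 = 15 (n_1 = 3)
R_2 = 29 (n_2 = 5)
R_3 = 22 (n_3 = 3)
Step 3: H = 12/(N(N+1)) * sum(R_i^2/n_i) - 3(N+1)
     = 12/(11*12) * (15^2/3 + 29^2/5 + 22^2/3) - 3*12
     = 0.090909 * 404.533 - 36
     = 0.775758.
Step 4: No ties, so H is used without correction.
Step 5: Under H0, H ~ chi^2(2); p-value = 0.678495.
Step 6: alpha = 0.1. fail to reject H0.

H = 0.7758, df = 2, p = 0.678495, fail to reject H0.


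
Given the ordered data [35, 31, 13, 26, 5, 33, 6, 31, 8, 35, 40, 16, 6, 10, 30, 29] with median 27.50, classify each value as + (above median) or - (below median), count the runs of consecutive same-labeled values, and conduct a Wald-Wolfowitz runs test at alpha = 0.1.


Step 1: Compute median = 27.50; label A = above, B = below.
Labels in order: AABBBABABAABBBAA  (n_A = 8, n_B = 8)
Step 2: Count runs R = 9.
Step 3: Under H0 (random ordering), E[R] = 2*n_A*n_B/(n_A+n_B) + 1 = 2*8*8/16 + 1 = 9.0000.
        Var[R] = 2*n_A*n_B*(2*n_A*n_B - n_A - n_B) / ((n_A+n_B)^2 * (n_A+n_B-1)) = 14336/3840 = 3.7333.
        SD[R] = 1.9322.
Step 4: R = E[R], so z = 0 with no continuity correction.
Step 5: Two-sided p-value via normal approximation = 2*(1 - Phi(|z|)) = 1.000000.
Step 6: alpha = 0.1. fail to reject H0.

R = 9, z = 0.0000, p = 1.000000, fail to reject H0.


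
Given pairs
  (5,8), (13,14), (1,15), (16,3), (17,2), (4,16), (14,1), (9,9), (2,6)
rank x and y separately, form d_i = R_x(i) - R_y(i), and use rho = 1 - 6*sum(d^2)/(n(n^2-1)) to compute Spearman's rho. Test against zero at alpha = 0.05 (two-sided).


Step 1: Rank x and y separately (midranks; no ties here).
rank(x): 5->4, 13->6, 1->1, 16->8, 17->9, 4->3, 14->7, 9->5, 2->2
rank(y): 8->5, 14->7, 15->8, 3->3, 2->2, 16->9, 1->1, 9->6, 6->4
Step 2: d_i = R_x(i) - R_y(i); compute d_i^2.
  (4-5)^2=1, (6-7)^2=1, (1-8)^2=49, (8-3)^2=25, (9-2)^2=49, (3-9)^2=36, (7-1)^2=36, (5-6)^2=1, (2-4)^2=4
sum(d^2) = 202.
Step 3: rho = 1 - 6*202 / (9*(9^2 - 1)) = 1 - 1212/720 = -0.683333.
Step 4: Under H0, t = rho * sqrt((n-2)/(1-rho^2)) = -2.4763 ~ t(7).
Step 5: Two-sided p-value from the t-distribution with 7 df = 0.042442.
Step 6: alpha = 0.05. reject H0.

rho = -0.6833, p = 0.042442, reject H0 at alpha = 0.05.


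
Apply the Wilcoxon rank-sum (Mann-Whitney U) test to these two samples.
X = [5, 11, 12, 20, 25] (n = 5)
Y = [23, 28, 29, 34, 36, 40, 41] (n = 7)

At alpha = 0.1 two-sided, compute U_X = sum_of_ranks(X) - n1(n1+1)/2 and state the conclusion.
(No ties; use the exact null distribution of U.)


Step 1: Combine and sort all 12 observations; assign midranks.
sorted (value, group): (5,X), (11,X), (12,X), (20,X), (23,Y), (25,X), (28,Y), (29,Y), (34,Y), (36,Y), (40,Y), (41,Y)
ranks: 5->1, 11->2, 12->3, 20->4, 23->5, 25->6, 28->7, 29->8, 34->9, 36->10, 40->11, 41->12
Step 2: Rank sum for X: R1 = 1 + 2 + 3 + 4 + 6 = 16.
Step 3: U_X = R1 - n1(n1+1)/2 = 16 - 5*6/2 = 16 - 15 = 1.
       U_Y = n1*n2 - U_X = 35 - 1 = 34.
Step 4: No ties, so the exact null distribution of U (based on enumerating the C(12,5) = 792 equally likely rank assignments) gives the two-sided p-value.
Step 5: p-value = 0.005051; compare to alpha = 0.1. reject H0.

U_X = 1, p = 0.005051, reject H0 at alpha = 0.1.


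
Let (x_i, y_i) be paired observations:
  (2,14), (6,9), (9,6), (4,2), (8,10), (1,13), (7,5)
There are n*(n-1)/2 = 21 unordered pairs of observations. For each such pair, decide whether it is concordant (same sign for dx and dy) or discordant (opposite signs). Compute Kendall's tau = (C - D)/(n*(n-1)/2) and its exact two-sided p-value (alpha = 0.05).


Step 1: Enumerate the 21 unordered pairs (i,j) with i<j and classify each by sign(x_j-x_i) * sign(y_j-y_i).
  (1,2):dx=+4,dy=-5->D; (1,3):dx=+7,dy=-8->D; (1,4):dx=+2,dy=-12->D; (1,5):dx=+6,dy=-4->D
  (1,6):dx=-1,dy=-1->C; (1,7):dx=+5,dy=-9->D; (2,3):dx=+3,dy=-3->D; (2,4):dx=-2,dy=-7->C
  (2,5):dx=+2,dy=+1->C; (2,6):dx=-5,dy=+4->D; (2,7):dx=+1,dy=-4->D; (3,4):dx=-5,dy=-4->C
  (3,5):dx=-1,dy=+4->D; (3,6):dx=-8,dy=+7->D; (3,7):dx=-2,dy=-1->C; (4,5):dx=+4,dy=+8->C
  (4,6):dx=-3,dy=+11->D; (4,7):dx=+3,dy=+3->C; (5,6):dx=-7,dy=+3->D; (5,7):dx=-1,dy=-5->C
  (6,7):dx=+6,dy=-8->D
Step 2: C = 8, D = 13, total pairs = 21.
Step 3: tau = (C - D)/(n(n-1)/2) = (8 - 13)/21 = -0.238095.
Step 4: Exact two-sided p-value (enumerate n! = 5040 permutations of y under H0): p = 0.561905.
Step 5: alpha = 0.05. fail to reject H0.

tau_b = -0.2381 (C=8, D=13), p = 0.561905, fail to reject H0.


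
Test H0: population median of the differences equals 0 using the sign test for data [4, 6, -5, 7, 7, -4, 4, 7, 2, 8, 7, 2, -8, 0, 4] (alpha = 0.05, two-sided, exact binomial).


Step 1: Discard zero differences. Original n = 15; n_eff = number of nonzero differences = 14.
Nonzero differences (with sign): +4, +6, -5, +7, +7, -4, +4, +7, +2, +8, +7, +2, -8, +4
Step 2: Count signs: positive = 11, negative = 3.
Step 3: Under H0: P(positive) = 0.5, so the number of positives S ~ Bin(14, 0.5).
Step 4: Two-sided exact p-value = sum of Bin(14,0.5) probabilities at or below the observed probability = 0.057373.
Step 5: alpha = 0.05. fail to reject H0.

n_eff = 14, pos = 11, neg = 3, p = 0.057373, fail to reject H0.


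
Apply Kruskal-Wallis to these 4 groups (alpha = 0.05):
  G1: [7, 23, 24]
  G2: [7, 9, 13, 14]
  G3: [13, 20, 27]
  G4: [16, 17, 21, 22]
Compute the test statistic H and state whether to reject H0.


Step 1: Combine all N = 14 observations and assign midranks.
sorted (value, group, rank): (7,G1,1.5), (7,G2,1.5), (9,G2,3), (13,G2,4.5), (13,G3,4.5), (14,G2,6), (16,G4,7), (17,G4,8), (20,G3,9), (21,G4,10), (22,G4,11), (23,G1,12), (24,G1,13), (27,G3,14)
Step 2: Sum ranks within each group.
R_1 = 26.5 (n_1 = 3)
R_2 = 15 (n_2 = 4)
R_3 = 27.5 (n_3 = 3)
R_4 = 36 (n_4 = 4)
Step 3: H = 12/(N(N+1)) * sum(R_i^2/n_i) - 3(N+1)
     = 12/(14*15) * (26.5^2/3 + 15^2/4 + 27.5^2/3 + 36^2/4) - 3*15
     = 0.057143 * 866.417 - 45
     = 4.509524.
Step 4: Ties present; correction factor C = 1 - 12/(14^3 - 14) = 0.995604. Corrected H = 4.509524 / 0.995604 = 4.529433.
Step 5: Under H0, H ~ chi^2(3); p-value = 0.209680.
Step 6: alpha = 0.05. fail to reject H0.

H = 4.5294, df = 3, p = 0.209680, fail to reject H0.


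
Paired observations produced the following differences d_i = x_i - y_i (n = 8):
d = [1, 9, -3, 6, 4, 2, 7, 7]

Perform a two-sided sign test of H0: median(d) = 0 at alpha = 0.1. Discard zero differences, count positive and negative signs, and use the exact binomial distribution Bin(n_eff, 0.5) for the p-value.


Step 1: Discard zero differences. Original n = 8; n_eff = number of nonzero differences = 8.
Nonzero differences (with sign): +1, +9, -3, +6, +4, +2, +7, +7
Step 2: Count signs: positive = 7, negative = 1.
Step 3: Under H0: P(positive) = 0.5, so the number of positives S ~ Bin(8, 0.5).
Step 4: Two-sided exact p-value = sum of Bin(8,0.5) probabilities at or below the observed probability = 0.070312.
Step 5: alpha = 0.1. reject H0.

n_eff = 8, pos = 7, neg = 1, p = 0.070312, reject H0.


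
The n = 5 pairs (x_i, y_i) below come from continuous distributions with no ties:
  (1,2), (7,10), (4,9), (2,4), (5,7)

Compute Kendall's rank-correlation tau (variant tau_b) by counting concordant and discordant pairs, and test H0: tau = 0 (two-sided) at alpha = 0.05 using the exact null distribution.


Step 1: Enumerate the 10 unordered pairs (i,j) with i<j and classify each by sign(x_j-x_i) * sign(y_j-y_i).
  (1,2):dx=+6,dy=+8->C; (1,3):dx=+3,dy=+7->C; (1,4):dx=+1,dy=+2->C; (1,5):dx=+4,dy=+5->C
  (2,3):dx=-3,dy=-1->C; (2,4):dx=-5,dy=-6->C; (2,5):dx=-2,dy=-3->C; (3,4):dx=-2,dy=-5->C
  (3,5):dx=+1,dy=-2->D; (4,5):dx=+3,dy=+3->C
Step 2: C = 9, D = 1, total pairs = 10.
Step 3: tau = (C - D)/(n(n-1)/2) = (9 - 1)/10 = 0.800000.
Step 4: Exact two-sided p-value (enumerate n! = 120 permutations of y under H0): p = 0.083333.
Step 5: alpha = 0.05. fail to reject H0.

tau_b = 0.8000 (C=9, D=1), p = 0.083333, fail to reject H0.


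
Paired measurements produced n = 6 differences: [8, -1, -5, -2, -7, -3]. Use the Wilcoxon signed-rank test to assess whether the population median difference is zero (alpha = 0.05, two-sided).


Step 1: Drop any zero differences (none here) and take |d_i|.
|d| = [8, 1, 5, 2, 7, 3]
Step 2: Midrank |d_i| (ties get averaged ranks).
ranks: |8|->6, |1|->1, |5|->4, |2|->2, |7|->5, |3|->3
Step 3: Attach original signs; sum ranks with positive sign and with negative sign.
W+ = 6 = 6
W- = 1 + 4 + 2 + 5 + 3 = 15
(Check: W+ + W- = 21 should equal n(n+1)/2 = 21.)
Step 4: Test statistic W = min(W+, W-) = 6.
Step 5: No ties, so the exact null distribution over the 2^6 = 64 sign assignments gives the two-sided p-value = 0.437500.
Step 6: alpha = 0.05. fail to reject H0.

W+ = 6, W- = 15, W = min = 6, p = 0.437500, fail to reject H0.


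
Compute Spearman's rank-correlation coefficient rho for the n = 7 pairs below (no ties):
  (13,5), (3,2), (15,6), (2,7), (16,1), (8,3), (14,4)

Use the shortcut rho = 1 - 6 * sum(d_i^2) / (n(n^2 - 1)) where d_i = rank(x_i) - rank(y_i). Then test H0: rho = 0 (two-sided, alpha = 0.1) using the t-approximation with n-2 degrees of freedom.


Step 1: Rank x and y separately (midranks; no ties here).
rank(x): 13->4, 3->2, 15->6, 2->1, 16->7, 8->3, 14->5
rank(y): 5->5, 2->2, 6->6, 7->7, 1->1, 3->3, 4->4
Step 2: d_i = R_x(i) - R_y(i); compute d_i^2.
  (4-5)^2=1, (2-2)^2=0, (6-6)^2=0, (1-7)^2=36, (7-1)^2=36, (3-3)^2=0, (5-4)^2=1
sum(d^2) = 74.
Step 3: rho = 1 - 6*74 / (7*(7^2 - 1)) = 1 - 444/336 = -0.321429.
Step 4: Under H0, t = rho * sqrt((n-2)/(1-rho^2)) = -0.7590 ~ t(5).
Step 5: Two-sided p-value from the t-distribution with 5 df = 0.482072.
Step 6: alpha = 0.1. fail to reject H0.

rho = -0.3214, p = 0.482072, fail to reject H0 at alpha = 0.1.


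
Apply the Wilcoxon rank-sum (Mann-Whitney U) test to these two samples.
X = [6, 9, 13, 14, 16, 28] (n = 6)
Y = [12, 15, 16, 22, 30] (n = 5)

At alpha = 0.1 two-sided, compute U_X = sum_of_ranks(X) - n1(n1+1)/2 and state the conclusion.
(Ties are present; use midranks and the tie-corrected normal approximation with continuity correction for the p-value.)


Step 1: Combine and sort all 11 observations; assign midranks.
sorted (value, group): (6,X), (9,X), (12,Y), (13,X), (14,X), (15,Y), (16,X), (16,Y), (22,Y), (28,X), (30,Y)
ranks: 6->1, 9->2, 12->3, 13->4, 14->5, 15->6, 16->7.5, 16->7.5, 22->9, 28->10, 30->11
Step 2: Rank sum for X: R1 = 1 + 2 + 4 + 5 + 7.5 + 10 = 29.5.
Step 3: U_X = R1 - n1(n1+1)/2 = 29.5 - 6*7/2 = 29.5 - 21 = 8.5.
       U_Y = n1*n2 - U_X = 30 - 8.5 = 21.5.
Step 4: Ties are present, so use the tie-corrected normal approximation (with continuity correction) for the p-value.
Step 5: p-value = 0.272229; compare to alpha = 0.1. fail to reject H0.

U_X = 8.5, p = 0.272229, fail to reject H0 at alpha = 0.1.


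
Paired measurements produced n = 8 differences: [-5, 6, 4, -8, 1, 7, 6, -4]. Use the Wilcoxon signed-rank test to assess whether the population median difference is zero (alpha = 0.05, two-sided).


Step 1: Drop any zero differences (none here) and take |d_i|.
|d| = [5, 6, 4, 8, 1, 7, 6, 4]
Step 2: Midrank |d_i| (ties get averaged ranks).
ranks: |5|->4, |6|->5.5, |4|->2.5, |8|->8, |1|->1, |7|->7, |6|->5.5, |4|->2.5
Step 3: Attach original signs; sum ranks with positive sign and with negative sign.
W+ = 5.5 + 2.5 + 1 + 7 + 5.5 = 21.5
W- = 4 + 8 + 2.5 = 14.5
(Check: W+ + W- = 36 should equal n(n+1)/2 = 36.)
Step 4: Test statistic W = min(W+, W-) = 14.5.
Step 5: Ties in |d|, so use the tie-corrected normal approximation.
        E[W] = n(n+1)/4 = 8*9/4 = 18.
        Tie groups: |d|=4 (t=2), |d|=6 (t=2); sum(t^3 - t) = 12.
        Var[W] = n(n+1)(2n+1)/24 - sum(t^3-t)/48 = 1224/24 - 12/48 = 50.75.
        z = (W - E[W]) / sqrt(Var[W]) = (14.5 - 18) / 7.1239 = -0.4913.
        Two-sided p = 2*Phi(z) = 0.623212.
Step 6: alpha = 0.05. fail to reject H0.

W+ = 21.5, W- = 14.5, W = min = 14.5, p = 0.623212, fail to reject H0.


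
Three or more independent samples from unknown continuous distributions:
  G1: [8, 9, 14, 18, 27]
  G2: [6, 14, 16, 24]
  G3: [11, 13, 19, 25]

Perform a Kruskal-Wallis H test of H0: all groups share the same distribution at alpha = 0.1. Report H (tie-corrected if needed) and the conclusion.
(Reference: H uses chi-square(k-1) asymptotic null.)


Step 1: Combine all N = 13 observations and assign midranks.
sorted (value, group, rank): (6,G2,1), (8,G1,2), (9,G1,3), (11,G3,4), (13,G3,5), (14,G1,6.5), (14,G2,6.5), (16,G2,8), (18,G1,9), (19,G3,10), (24,G2,11), (25,G3,12), (27,G1,13)
Step 2: Sum ranks within each group.
R_1 = 33.5 (n_1 = 5)
R_2 = 26.5 (n_2 = 4)
R_3 = 31 (n_3 = 4)
Step 3: H = 12/(N(N+1)) * sum(R_i^2/n_i) - 3(N+1)
     = 12/(13*14) * (33.5^2/5 + 26.5^2/4 + 31^2/4) - 3*14
     = 0.065934 * 640.263 - 42
     = 0.215110.
Step 4: Ties present; correction factor C = 1 - 6/(13^3 - 13) = 0.997253. Corrected H = 0.215110 / 0.997253 = 0.215702.
Step 5: Under H0, H ~ chi^2(2); p-value = 0.897761.
Step 6: alpha = 0.1. fail to reject H0.

H = 0.2157, df = 2, p = 0.897761, fail to reject H0.


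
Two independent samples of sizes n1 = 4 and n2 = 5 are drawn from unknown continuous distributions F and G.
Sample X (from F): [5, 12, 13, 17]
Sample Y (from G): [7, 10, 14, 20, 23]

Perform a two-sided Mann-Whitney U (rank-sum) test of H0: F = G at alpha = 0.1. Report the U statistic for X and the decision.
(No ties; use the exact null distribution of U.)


Step 1: Combine and sort all 9 observations; assign midranks.
sorted (value, group): (5,X), (7,Y), (10,Y), (12,X), (13,X), (14,Y), (17,X), (20,Y), (23,Y)
ranks: 5->1, 7->2, 10->3, 12->4, 13->5, 14->6, 17->7, 20->8, 23->9
Step 2: Rank sum for X: R1 = 1 + 4 + 5 + 7 = 17.
Step 3: U_X = R1 - n1(n1+1)/2 = 17 - 4*5/2 = 17 - 10 = 7.
       U_Y = n1*n2 - U_X = 20 - 7 = 13.
Step 4: No ties, so the exact null distribution of U (based on enumerating the C(9,4) = 126 equally likely rank assignments) gives the two-sided p-value.
Step 5: p-value = 0.555556; compare to alpha = 0.1. fail to reject H0.

U_X = 7, p = 0.555556, fail to reject H0 at alpha = 0.1.
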